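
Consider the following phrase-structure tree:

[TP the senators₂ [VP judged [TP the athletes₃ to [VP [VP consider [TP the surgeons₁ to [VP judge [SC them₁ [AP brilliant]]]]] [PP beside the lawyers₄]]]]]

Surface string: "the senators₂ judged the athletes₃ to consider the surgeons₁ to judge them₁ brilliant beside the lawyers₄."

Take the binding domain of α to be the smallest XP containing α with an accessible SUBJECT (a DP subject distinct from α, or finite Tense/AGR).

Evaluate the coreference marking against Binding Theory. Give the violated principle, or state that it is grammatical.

Principle B

The two coindexed NPs are *the surgeons₁* and *them₁*.
*them₁* is a pronoun. Its binding domain is the embedded TP, whose subject is the surgeons₁.
*the surgeons₁* c-commands it within that domain and carries the same index.
The pronoun is locally bound → Principle B violation.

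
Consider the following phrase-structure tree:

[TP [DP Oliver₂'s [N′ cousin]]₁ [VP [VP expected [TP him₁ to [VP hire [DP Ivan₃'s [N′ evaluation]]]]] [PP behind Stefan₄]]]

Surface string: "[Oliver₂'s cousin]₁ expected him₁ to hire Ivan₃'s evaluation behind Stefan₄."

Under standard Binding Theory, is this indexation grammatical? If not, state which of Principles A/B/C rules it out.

The two coindexed NPs are *[Oliver₂'s cousin]₁* and *him₁*.
*him₁* is a pronoun. Its binding domain is the matrix TP, whose subject is [Oliver₂'s cousin]₁.
*[Oliver₂'s cousin]₁* c-commands it within that domain and carries the same index.
The pronoun is locally bound → Principle B violation.

Principle B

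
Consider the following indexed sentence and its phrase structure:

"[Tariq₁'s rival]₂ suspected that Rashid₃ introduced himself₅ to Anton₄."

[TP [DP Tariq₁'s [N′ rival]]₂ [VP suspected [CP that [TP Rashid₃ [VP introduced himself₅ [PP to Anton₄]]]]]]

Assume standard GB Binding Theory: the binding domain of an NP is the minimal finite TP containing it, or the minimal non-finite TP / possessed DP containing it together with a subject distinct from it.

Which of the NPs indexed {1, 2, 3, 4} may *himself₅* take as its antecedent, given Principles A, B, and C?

*himself* is an anaphor, so Principle A applies: it must be bound in its binding domain.
Binding domain of *himself₅*: the embedded TP, whose subject is Rashid₃.
*Tariq₁* does not c-command the anaphor → cannot bind it.
*[Tariq₁'s rival]₂* c-commands the anaphor but is outside its binding domain → cannot satisfy Principle A.
*Rashid₃* c-commands the anaphor within its binding domain → licit binder.
*Anton₄* does not c-command the anaphor → cannot bind it.

{3}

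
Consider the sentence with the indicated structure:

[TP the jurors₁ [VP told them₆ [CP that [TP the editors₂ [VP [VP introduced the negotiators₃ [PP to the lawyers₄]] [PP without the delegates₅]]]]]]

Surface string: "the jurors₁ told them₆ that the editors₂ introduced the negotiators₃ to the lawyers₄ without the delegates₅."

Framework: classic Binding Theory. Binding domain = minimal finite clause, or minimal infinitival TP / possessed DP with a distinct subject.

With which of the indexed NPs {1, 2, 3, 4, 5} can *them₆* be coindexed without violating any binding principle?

none

*them* is a pronoun, so Principle B applies: it must be free in its binding domain.
Binding domain of *them₆*: the matrix TP, whose subject is the jurors₁.
*the jurors₁* c-commands the pronoun within its binding domain → coindexation would violate Principle B.
*the editors₂*: the pronoun c-commands this R-expression → coindexation would violate Principle C on *the editors₂*.
*the negotiators₃*: the pronoun c-commands this R-expression → coindexation would violate Principle C on *the negotiators₃*.
*the lawyers₄*: the pronoun c-commands this R-expression → coindexation would violate Principle C on *the lawyers₄*.
*the delegates₅*: the pronoun c-commands this R-expression → coindexation would violate Principle C on *the delegates₅*.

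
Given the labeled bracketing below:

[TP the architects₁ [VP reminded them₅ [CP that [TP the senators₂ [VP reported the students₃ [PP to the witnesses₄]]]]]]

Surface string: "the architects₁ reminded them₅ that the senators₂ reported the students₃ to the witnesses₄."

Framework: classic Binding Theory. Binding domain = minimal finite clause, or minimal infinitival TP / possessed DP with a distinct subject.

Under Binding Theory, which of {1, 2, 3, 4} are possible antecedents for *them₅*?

*them* is a pronoun, so Principle B applies: it must be free in its binding domain.
Binding domain of *them₅*: the matrix TP, whose subject is the architects₁.
*the architects₁* c-commands the pronoun within its binding domain → coindexation would violate Principle B.
*the senators₂*: the pronoun c-commands this R-expression → coindexation would violate Principle C on *the senators₂*.
*the students₃*: the pronoun c-commands this R-expression → coindexation would violate Principle C on *the students₃*.
*the witnesses₄*: the pronoun c-commands this R-expression → coindexation would violate Principle C on *the witnesses₄*.

none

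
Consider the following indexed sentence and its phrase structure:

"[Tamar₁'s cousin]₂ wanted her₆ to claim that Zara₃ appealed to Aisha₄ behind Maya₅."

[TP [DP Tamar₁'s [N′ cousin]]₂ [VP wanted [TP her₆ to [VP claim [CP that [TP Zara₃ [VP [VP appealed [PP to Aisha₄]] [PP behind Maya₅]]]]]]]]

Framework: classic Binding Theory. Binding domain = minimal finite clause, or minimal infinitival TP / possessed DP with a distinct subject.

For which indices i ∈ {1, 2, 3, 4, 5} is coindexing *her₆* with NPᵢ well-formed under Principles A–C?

{1}

*her* is a pronoun, so Principle B applies: it must be free in its binding domain.
Binding domain of *her₆*: the matrix TP, whose subject is [Tamar₁'s cousin]₂.
*Tamar₁* and the pronoun do not c-command one another → neither Principle B nor Principle C is at stake; coindexation permitted.
*[Tamar₁'s cousin]₂* c-commands the pronoun within its binding domain → coindexation would violate Principle B.
*Zara₃*: the pronoun c-commands this R-expression → coindexation would violate Principle C on *Zara₃*.
*Aisha₄*: the pronoun c-commands this R-expression → coindexation would violate Principle C on *Aisha₄*.
*Maya₅*: the pronoun c-commands this R-expression → coindexation would violate Principle C on *Maya₅*.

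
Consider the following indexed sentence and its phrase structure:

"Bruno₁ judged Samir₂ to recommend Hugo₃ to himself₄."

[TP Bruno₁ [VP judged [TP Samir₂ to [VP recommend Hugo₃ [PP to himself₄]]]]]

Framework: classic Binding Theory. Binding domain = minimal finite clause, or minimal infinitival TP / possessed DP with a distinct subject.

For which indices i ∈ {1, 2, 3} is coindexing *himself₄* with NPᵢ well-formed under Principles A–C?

{2, 3}

*himself* is an anaphor, so Principle A applies: it must be bound in its binding domain.
Binding domain of *himself₄*: the embedded TP, whose subject is Samir₂.
*Bruno₁* c-commands the anaphor but is outside its binding domain → cannot satisfy Principle A.
*Samir₂* c-commands the anaphor within its binding domain → licit binder.
*Hugo₃* c-commands the anaphor within its binding domain → licit binder.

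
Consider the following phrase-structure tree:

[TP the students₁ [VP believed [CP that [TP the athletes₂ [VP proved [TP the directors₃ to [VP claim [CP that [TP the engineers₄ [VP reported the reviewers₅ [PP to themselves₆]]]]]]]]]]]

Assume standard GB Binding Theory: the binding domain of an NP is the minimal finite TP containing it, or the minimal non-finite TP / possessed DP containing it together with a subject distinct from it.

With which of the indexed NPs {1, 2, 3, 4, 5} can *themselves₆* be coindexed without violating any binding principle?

*themselves* is an anaphor, so Principle A applies: it must be bound in its binding domain.
Binding domain of *themselves₆*: the embedded TP, whose subject is the engineers₄.
*the students₁* c-commands the anaphor but is outside its binding domain → cannot satisfy Principle A.
*the athletes₂* c-commands the anaphor but is outside its binding domain → cannot satisfy Principle A.
*the directors₃* c-commands the anaphor but is outside its binding domain → cannot satisfy Principle A.
*the engineers₄* c-commands the anaphor within its binding domain → licit binder.
*the reviewers₅* c-commands the anaphor within its binding domain → licit binder.

{4, 5}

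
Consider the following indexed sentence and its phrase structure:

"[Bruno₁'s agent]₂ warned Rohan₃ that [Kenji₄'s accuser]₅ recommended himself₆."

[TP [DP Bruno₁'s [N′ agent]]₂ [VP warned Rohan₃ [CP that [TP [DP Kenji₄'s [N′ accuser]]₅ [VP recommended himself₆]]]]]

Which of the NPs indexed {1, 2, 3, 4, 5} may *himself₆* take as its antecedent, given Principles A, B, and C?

*himself* is an anaphor, so Principle A applies: it must be bound in its binding domain.
Binding domain of *himself₆*: the embedded TP, whose subject is [Kenji₄'s accuser]₅.
*Bruno₁* does not c-command the anaphor → cannot bind it.
*[Bruno₁'s agent]₂* c-commands the anaphor but is outside its binding domain → cannot satisfy Principle A.
*Rohan₃* c-commands the anaphor but is outside its binding domain → cannot satisfy Principle A.
*Kenji₄* does not c-command the anaphor → cannot bind it.
*[Kenji₄'s accuser]₅* c-commands the anaphor within its binding domain → licit binder.

{5}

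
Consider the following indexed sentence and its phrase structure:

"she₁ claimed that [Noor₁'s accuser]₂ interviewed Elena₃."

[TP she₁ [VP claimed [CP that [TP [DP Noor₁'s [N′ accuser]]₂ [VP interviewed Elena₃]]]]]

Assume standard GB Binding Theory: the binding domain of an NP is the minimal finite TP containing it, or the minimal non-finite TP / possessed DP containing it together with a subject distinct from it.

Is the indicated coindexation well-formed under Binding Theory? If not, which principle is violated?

The two coindexed NPs are *she₁* and *Noor₁*.
*Noor₁* is an R-expression. Principle C requires it to be free everywhere.
*she₁* c-commands it and carries the same index.
The R-expression is bound → Principle C violation.

Principle C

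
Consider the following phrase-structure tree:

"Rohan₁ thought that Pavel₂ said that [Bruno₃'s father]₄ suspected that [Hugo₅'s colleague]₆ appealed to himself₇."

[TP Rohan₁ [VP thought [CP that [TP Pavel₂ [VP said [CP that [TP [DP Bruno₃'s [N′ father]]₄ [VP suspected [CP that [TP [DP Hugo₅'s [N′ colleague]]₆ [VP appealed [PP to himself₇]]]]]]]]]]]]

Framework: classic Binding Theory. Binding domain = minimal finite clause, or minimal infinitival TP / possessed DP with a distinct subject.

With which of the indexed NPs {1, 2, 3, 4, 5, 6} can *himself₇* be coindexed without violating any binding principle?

{6}

*himself* is an anaphor, so Principle A applies: it must be bound in its binding domain.
Binding domain of *himself₇*: the embedded TP, whose subject is [Hugo₅'s colleague]₆.
*Rohan₁* c-commands the anaphor but is outside its binding domain → cannot satisfy Principle A.
*Pavel₂* c-commands the anaphor but is outside its binding domain → cannot satisfy Principle A.
*Bruno₃* does not c-command the anaphor → cannot bind it.
*[Bruno₃'s father]₄* c-commands the anaphor but is outside its binding domain → cannot satisfy Principle A.
*Hugo₅* does not c-command the anaphor → cannot bind it.
*[Hugo₅'s colleague]₆* c-commands the anaphor within its binding domain → licit binder.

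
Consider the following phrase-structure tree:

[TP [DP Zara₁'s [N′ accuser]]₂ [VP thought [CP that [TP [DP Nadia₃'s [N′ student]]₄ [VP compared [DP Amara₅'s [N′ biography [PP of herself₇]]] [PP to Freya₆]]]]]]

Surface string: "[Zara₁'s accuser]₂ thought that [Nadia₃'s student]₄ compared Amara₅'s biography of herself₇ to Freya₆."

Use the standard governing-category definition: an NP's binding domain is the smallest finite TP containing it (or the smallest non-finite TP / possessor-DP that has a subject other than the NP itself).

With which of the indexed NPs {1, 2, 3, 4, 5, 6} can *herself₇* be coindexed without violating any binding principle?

*herself* is an anaphor, so Principle A applies: it must be bound in its binding domain.
Binding domain of *herself₇*: the possessed DP, whose subject is Amara₅.
*Zara₁* does not c-command the anaphor → cannot bind it.
*[Zara₁'s accuser]₂* c-commands the anaphor but is outside its binding domain → cannot satisfy Principle A.
*Nadia₃* does not c-command the anaphor → cannot bind it.
*[Nadia₃'s student]₄* c-commands the anaphor but is outside its binding domain → cannot satisfy Principle A.
*Amara₅* c-commands the anaphor within its binding domain → licit binder.
*Freya₆* does not c-command the anaphor → cannot bind it.

{5}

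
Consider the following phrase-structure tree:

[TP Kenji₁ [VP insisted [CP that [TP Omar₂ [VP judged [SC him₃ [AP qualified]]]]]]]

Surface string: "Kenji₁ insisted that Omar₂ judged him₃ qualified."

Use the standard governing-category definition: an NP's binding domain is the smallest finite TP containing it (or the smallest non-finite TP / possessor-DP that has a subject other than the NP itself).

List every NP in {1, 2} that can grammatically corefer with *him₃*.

{1}

*him* is a pronoun, so Principle B applies: it must be free in its binding domain.
Binding domain of *him₃*: the embedded TP, whose subject is Omar₂.
*Kenji₁* c-commands the pronoun but from outside its binding domain, and is not c-commanded by it → coindexation permitted.
*Omar₂* c-commands the pronoun within its binding domain → coindexation would violate Principle B.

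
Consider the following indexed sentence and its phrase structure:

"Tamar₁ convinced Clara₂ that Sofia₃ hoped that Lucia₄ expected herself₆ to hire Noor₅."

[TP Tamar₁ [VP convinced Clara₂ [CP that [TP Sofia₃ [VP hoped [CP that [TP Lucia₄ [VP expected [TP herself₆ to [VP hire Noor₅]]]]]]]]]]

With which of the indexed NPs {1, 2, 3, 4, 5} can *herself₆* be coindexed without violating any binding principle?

{4}

*herself* is an anaphor, so Principle A applies: it must be bound in its binding domain.
Binding domain of *herself₆*: the embedded TP, whose subject is Lucia₄.
*Tamar₁* c-commands the anaphor but is outside its binding domain → cannot satisfy Principle A.
*Clara₂* c-commands the anaphor but is outside its binding domain → cannot satisfy Principle A.
*Sofia₃* c-commands the anaphor but is outside its binding domain → cannot satisfy Principle A.
*Lucia₄* c-commands the anaphor within its binding domain → licit binder.
*Noor₅* does not c-command the anaphor → cannot bind it.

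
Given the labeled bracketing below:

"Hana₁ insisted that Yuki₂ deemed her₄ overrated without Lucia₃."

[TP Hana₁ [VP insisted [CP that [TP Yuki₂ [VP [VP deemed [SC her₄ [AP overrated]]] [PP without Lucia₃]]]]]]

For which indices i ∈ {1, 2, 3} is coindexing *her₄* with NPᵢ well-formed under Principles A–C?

*her* is a pronoun, so Principle B applies: it must be free in its binding domain.
Binding domain of *her₄*: the embedded TP, whose subject is Yuki₂.
*Hana₁* c-commands the pronoun but from outside its binding domain, and is not c-commanded by it → coindexation permitted.
*Yuki₂* c-commands the pronoun within its binding domain → coindexation would violate Principle B.
*Lucia₃* and the pronoun do not c-command one another → neither Principle B nor Principle C is at stake; coindexation permitted.

{1, 3}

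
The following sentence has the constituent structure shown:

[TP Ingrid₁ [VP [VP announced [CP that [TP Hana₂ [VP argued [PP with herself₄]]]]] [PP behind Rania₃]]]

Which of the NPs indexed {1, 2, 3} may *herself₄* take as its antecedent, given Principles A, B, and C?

{2}

*herself* is an anaphor, so Principle A applies: it must be bound in its binding domain.
Binding domain of *herself₄*: the embedded TP, whose subject is Hana₂.
*Ingrid₁* c-commands the anaphor but is outside its binding domain → cannot satisfy Principle A.
*Hana₂* c-commands the anaphor within its binding domain → licit binder.
*Rania₃* does not c-command the anaphor → cannot bind it.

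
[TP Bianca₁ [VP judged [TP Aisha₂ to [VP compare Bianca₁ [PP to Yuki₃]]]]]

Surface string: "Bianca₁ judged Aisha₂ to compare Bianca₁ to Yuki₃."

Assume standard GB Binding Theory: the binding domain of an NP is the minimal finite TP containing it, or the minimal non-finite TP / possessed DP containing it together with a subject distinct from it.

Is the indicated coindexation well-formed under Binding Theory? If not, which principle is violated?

The two coindexed NPs are *Bianca₁* (the lower occurrence) and *Bianca₁* (the higher occurrence).
*Bianca₁* (the lower occurrence) is an R-expression. Principle C requires it to be free everywhere.
*Bianca₁* (the higher occurrence) c-commands it and carries the same index.
The R-expression is bound → Principle C violation.

Principle C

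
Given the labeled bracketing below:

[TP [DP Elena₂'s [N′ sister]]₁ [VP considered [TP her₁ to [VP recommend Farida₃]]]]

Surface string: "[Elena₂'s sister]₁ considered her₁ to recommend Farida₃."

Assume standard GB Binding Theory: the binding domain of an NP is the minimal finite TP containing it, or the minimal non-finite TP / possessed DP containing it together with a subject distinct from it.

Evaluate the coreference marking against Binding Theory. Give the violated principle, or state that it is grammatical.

Principle B

The two coindexed NPs are *[Elena₂'s sister]₁* and *her₁*.
*her₁* is a pronoun. Its binding domain is the matrix TP, whose subject is [Elena₂'s sister]₁.
*[Elena₂'s sister]₁* c-commands it within that domain and carries the same index.
The pronoun is locally bound → Principle B violation.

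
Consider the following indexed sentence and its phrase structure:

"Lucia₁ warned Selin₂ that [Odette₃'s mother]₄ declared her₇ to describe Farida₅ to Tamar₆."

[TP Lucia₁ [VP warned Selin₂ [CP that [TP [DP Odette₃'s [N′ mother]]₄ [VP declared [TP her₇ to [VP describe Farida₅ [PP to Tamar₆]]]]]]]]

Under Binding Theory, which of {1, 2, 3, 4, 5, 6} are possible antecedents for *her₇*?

{1, 2, 3}

*her* is a pronoun, so Principle B applies: it must be free in its binding domain.
Binding domain of *her₇*: the embedded TP, whose subject is [Odette₃'s mother]₄.
*Lucia₁* c-commands the pronoun but from outside its binding domain, and is not c-commanded by it → coindexation permitted.
*Selin₂* c-commands the pronoun but from outside its binding domain, and is not c-commanded by it → coindexation permitted.
*Odette₃* and the pronoun do not c-command one another → neither Principle B nor Principle C is at stake; coindexation permitted.
*[Odette₃'s mother]₄* c-commands the pronoun within its binding domain → coindexation would violate Principle B.
*Farida₅*: the pronoun c-commands this R-expression → coindexation would violate Principle C on *Farida₅*.
*Tamar₆*: the pronoun c-commands this R-expression → coindexation would violate Principle C on *Tamar₆*.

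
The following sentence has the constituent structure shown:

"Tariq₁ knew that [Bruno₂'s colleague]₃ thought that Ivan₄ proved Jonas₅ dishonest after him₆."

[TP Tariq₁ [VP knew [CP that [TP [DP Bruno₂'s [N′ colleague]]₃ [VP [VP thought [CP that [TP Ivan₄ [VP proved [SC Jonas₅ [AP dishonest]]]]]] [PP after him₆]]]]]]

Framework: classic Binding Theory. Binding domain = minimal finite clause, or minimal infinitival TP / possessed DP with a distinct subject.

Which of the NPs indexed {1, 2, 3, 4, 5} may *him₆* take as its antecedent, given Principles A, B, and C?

*him* is a pronoun, so Principle B applies: it must be free in its binding domain.
Binding domain of *him₆*: the embedded TP, whose subject is [Bruno₂'s colleague]₃.
*Tariq₁* c-commands the pronoun but from outside its binding domain, and is not c-commanded by it → coindexation permitted.
*Bruno₂* and the pronoun do not c-command one another → neither Principle B nor Principle C is at stake; coindexation permitted.
*[Bruno₂'s colleague]₃* c-commands the pronoun within its binding domain → coindexation would violate Principle B.
*Ivan₄* and the pronoun do not c-command one another → neither Principle B nor Principle C is at stake; coindexation permitted.
*Jonas₅* and the pronoun do not c-command one another → neither Principle B nor Principle C is at stake; coindexation permitted.

{1, 2, 4, 5}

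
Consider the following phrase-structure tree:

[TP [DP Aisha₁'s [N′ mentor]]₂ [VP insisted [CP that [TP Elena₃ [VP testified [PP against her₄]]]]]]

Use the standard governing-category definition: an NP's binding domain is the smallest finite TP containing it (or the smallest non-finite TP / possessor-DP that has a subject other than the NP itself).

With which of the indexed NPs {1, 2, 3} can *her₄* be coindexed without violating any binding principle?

*her* is a pronoun, so Principle B applies: it must be free in its binding domain.
Binding domain of *her₄*: the embedded TP, whose subject is Elena₃.
*Aisha₁* and the pronoun do not c-command one another → neither Principle B nor Principle C is at stake; coindexation permitted.
*[Aisha₁'s mentor]₂* c-commands the pronoun but from outside its binding domain, and is not c-commanded by it → coindexation permitted.
*Elena₃* c-commands the pronoun within its binding domain → coindexation would violate Principle B.

{1, 2}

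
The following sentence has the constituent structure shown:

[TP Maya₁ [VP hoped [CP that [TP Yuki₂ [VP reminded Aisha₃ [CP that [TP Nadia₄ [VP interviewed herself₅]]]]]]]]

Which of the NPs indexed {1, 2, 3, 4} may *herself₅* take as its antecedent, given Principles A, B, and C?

*herself* is an anaphor, so Principle A applies: it must be bound in its binding domain.
Binding domain of *herself₅*: the embedded TP, whose subject is Nadia₄.
*Maya₁* c-commands the anaphor but is outside its binding domain → cannot satisfy Principle A.
*Yuki₂* c-commands the anaphor but is outside its binding domain → cannot satisfy Principle A.
*Aisha₃* c-commands the anaphor but is outside its binding domain → cannot satisfy Principle A.
*Nadia₄* c-commands the anaphor within its binding domain → licit binder.

{4}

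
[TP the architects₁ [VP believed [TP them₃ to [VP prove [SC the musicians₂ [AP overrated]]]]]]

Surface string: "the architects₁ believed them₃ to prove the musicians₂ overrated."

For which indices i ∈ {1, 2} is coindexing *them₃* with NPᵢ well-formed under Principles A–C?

none

*them* is a pronoun, so Principle B applies: it must be free in its binding domain.
Binding domain of *them₃*: the matrix TP, whose subject is the architects₁.
*the architects₁* c-commands the pronoun within its binding domain → coindexation would violate Principle B.
*the musicians₂*: the pronoun c-commands this R-expression → coindexation would violate Principle C on *the musicians₂*.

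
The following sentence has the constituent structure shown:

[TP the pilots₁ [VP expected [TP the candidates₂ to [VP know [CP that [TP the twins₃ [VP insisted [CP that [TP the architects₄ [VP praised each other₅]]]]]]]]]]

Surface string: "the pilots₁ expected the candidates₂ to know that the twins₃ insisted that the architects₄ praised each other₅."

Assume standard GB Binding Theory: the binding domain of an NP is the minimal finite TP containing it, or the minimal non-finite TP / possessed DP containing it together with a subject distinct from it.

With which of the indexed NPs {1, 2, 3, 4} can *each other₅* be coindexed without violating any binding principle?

{4}

*each other* is an anaphor, so Principle A applies: it must be bound in its binding domain.
Binding domain of *each other₅*: the embedded TP, whose subject is the architects₄.
*the pilots₁* c-commands the anaphor but is outside its binding domain → cannot satisfy Principle A.
*the candidates₂* c-commands the anaphor but is outside its binding domain → cannot satisfy Principle A.
*the twins₃* c-commands the anaphor but is outside its binding domain → cannot satisfy Principle A.
*the architects₄* c-commands the anaphor within its binding domain → licit binder.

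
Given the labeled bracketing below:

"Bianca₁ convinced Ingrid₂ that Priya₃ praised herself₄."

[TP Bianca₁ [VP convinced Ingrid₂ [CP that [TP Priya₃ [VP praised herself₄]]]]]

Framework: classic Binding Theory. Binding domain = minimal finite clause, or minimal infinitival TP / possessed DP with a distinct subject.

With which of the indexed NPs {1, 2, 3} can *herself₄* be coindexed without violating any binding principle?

{3}

*herself* is an anaphor, so Principle A applies: it must be bound in its binding domain.
Binding domain of *herself₄*: the embedded TP, whose subject is Priya₃.
*Bianca₁* c-commands the anaphor but is outside its binding domain → cannot satisfy Principle A.
*Ingrid₂* c-commands the anaphor but is outside its binding domain → cannot satisfy Principle A.
*Priya₃* c-commands the anaphor within its binding domain → licit binder.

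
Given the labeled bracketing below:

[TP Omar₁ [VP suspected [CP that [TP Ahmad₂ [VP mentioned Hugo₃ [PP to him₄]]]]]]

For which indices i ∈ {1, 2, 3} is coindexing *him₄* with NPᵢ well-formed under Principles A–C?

*him* is a pronoun, so Principle B applies: it must be free in its binding domain.
Binding domain of *him₄*: the embedded TP, whose subject is Ahmad₂.
*Omar₁* c-commands the pronoun but from outside its binding domain, and is not c-commanded by it → coindexation permitted.
*Ahmad₂* c-commands the pronoun within its binding domain → coindexation would violate Principle B.
*Hugo₃* c-commands the pronoun within its binding domain → coindexation would violate Principle B.

{1}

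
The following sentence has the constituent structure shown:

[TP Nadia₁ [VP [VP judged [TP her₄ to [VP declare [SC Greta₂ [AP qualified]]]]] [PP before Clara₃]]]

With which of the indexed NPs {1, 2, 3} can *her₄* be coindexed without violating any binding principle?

*her* is a pronoun, so Principle B applies: it must be free in its binding domain.
Binding domain of *her₄*: the matrix TP, whose subject is Nadia₁.
*Nadia₁* c-commands the pronoun within its binding domain → coindexation would violate Principle B.
*Greta₂*: the pronoun c-commands this R-expression → coindexation would violate Principle C on *Greta₂*.
*Clara₃* and the pronoun do not c-command one another → neither Principle B nor Principle C is at stake; coindexation permitted.

{3}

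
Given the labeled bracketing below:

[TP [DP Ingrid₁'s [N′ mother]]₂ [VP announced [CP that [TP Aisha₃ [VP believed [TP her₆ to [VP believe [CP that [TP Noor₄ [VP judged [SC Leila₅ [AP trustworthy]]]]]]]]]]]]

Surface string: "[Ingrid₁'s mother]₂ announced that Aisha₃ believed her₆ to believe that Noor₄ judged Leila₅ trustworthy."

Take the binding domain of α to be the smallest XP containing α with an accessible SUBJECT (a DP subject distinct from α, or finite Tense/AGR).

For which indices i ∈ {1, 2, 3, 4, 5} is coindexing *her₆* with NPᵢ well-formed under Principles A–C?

*her* is a pronoun, so Principle B applies: it must be free in its binding domain.
Binding domain of *her₆*: the embedded TP, whose subject is Aisha₃.
*Ingrid₁* and the pronoun do not c-command one another → neither Principle B nor Principle C is at stake; coindexation permitted.
*[Ingrid₁'s mother]₂* c-commands the pronoun but from outside its binding domain, and is not c-commanded by it → coindexation permitted.
*Aisha₃* c-commands the pronoun within its binding domain → coindexation would violate Principle B.
*Noor₄*: the pronoun c-commands this R-expression → coindexation would violate Principle C on *Noor₄*.
*Leila₅*: the pronoun c-commands this R-expression → coindexation would violate Principle C on *Leila₅*.

{1, 2}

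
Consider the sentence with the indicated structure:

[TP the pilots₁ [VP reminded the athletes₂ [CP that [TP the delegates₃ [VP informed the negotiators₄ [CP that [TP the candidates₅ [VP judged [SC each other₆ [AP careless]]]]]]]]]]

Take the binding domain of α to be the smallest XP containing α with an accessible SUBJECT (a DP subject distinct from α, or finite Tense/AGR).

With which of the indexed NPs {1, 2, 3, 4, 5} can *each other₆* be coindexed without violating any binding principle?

*each other* is an anaphor, so Principle A applies: it must be bound in its binding domain.
Binding domain of *each other₆*: the embedded TP, whose subject is the candidates₅.
*the pilots₁* c-commands the anaphor but is outside its binding domain → cannot satisfy Principle A.
*the athletes₂* c-commands the anaphor but is outside its binding domain → cannot satisfy Principle A.
*the delegates₃* c-commands the anaphor but is outside its binding domain → cannot satisfy Principle A.
*the negotiators₄* c-commands the anaphor but is outside its binding domain → cannot satisfy Principle A.
*the candidates₅* c-commands the anaphor within its binding domain → licit binder.

{5}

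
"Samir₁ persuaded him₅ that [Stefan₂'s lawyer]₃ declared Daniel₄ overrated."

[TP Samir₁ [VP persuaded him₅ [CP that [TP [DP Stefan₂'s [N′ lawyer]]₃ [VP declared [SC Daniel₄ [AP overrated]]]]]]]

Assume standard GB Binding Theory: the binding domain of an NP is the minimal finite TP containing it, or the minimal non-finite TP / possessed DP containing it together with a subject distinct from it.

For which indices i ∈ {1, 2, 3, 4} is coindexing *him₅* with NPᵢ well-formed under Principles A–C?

none

*him* is a pronoun, so Principle B applies: it must be free in its binding domain.
Binding domain of *him₅*: the matrix TP, whose subject is Samir₁.
*Samir₁* c-commands the pronoun within its binding domain → coindexation would violate Principle B.
*Stefan₂*: the pronoun c-commands this R-expression → coindexation would violate Principle C on *Stefan₂*.
*[Stefan₂'s lawyer]₃*: the pronoun c-commands this R-expression → coindexation would violate Principle C on *[Stefan₂'s lawyer]₃*.
*Daniel₄*: the pronoun c-commands this R-expression → coindexation would violate Principle C on *Daniel₄*.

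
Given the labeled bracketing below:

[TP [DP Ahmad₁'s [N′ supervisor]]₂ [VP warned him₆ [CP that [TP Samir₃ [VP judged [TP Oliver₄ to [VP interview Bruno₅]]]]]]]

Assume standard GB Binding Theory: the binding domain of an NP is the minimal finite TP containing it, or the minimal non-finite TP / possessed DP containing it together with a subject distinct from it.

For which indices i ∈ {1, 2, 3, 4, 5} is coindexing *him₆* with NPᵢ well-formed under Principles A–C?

{1}

*him* is a pronoun, so Principle B applies: it must be free in its binding domain.
Binding domain of *him₆*: the matrix TP, whose subject is [Ahmad₁'s supervisor]₂.
*Ahmad₁* and the pronoun do not c-command one another → neither Principle B nor Principle C is at stake; coindexation permitted.
*[Ahmad₁'s supervisor]₂* c-commands the pronoun within its binding domain → coindexation would violate Principle B.
*Samir₃*: the pronoun c-commands this R-expression → coindexation would violate Principle C on *Samir₃*.
*Oliver₄*: the pronoun c-commands this R-expression → coindexation would violate Principle C on *Oliver₄*.
*Bruno₅*: the pronoun c-commands this R-expression → coindexation would violate Principle C on *Bruno₅*.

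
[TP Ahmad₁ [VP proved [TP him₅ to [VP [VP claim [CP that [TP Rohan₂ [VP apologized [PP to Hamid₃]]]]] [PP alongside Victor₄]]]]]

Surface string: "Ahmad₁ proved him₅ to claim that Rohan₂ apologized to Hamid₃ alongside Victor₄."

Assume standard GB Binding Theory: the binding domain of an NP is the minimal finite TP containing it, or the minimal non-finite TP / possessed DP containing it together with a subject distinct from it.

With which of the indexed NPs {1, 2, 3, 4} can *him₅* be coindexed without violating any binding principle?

none

*him* is a pronoun, so Principle B applies: it must be free in its binding domain.
Binding domain of *him₅*: the matrix TP, whose subject is Ahmad₁.
*Ahmad₁* c-commands the pronoun within its binding domain → coindexation would violate Principle B.
*Rohan₂*: the pronoun c-commands this R-expression → coindexation would violate Principle C on *Rohan₂*.
*Hamid₃*: the pronoun c-commands this R-expression → coindexation would violate Principle C on *Hamid₃*.
*Victor₄*: the pronoun c-commands this R-expression → coindexation would violate Principle C on *Victor₄*.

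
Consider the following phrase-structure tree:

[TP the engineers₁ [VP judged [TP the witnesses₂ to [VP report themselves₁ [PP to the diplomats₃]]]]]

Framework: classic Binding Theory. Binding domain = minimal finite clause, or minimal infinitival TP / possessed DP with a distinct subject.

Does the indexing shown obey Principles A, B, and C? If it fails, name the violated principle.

The two coindexed NPs are *the engineers₁* and *themselves₁*.
*themselves₁* is an anaphor. Principle A requires it to be bound within its binding domain — the embedded TP, whose subject is the witnesses₂.
Within that domain it is c-commanded by *the witnesses₂*, which does not share its index.
*the engineers₁* does c-command the anaphor, but from outside its binding domain.
The anaphor is unbound in its domain → Principle A violation.

Principle A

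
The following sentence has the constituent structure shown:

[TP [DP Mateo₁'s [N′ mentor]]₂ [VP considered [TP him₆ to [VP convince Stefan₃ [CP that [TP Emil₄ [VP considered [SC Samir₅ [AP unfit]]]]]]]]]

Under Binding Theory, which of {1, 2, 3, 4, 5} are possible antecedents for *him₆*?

*him* is a pronoun, so Principle B applies: it must be free in its binding domain.
Binding domain of *him₆*: the matrix TP, whose subject is [Mateo₁'s mentor]₂.
*Mateo₁* and the pronoun do not c-command one another → neither Principle B nor Principle C is at stake; coindexation permitted.
*[Mateo₁'s mentor]₂* c-commands the pronoun within its binding domain → coindexation would violate Principle B.
*Stefan₃*: the pronoun c-commands this R-expression → coindexation would violate Principle C on *Stefan₃*.
*Emil₄*: the pronoun c-commands this R-expression → coindexation would violate Principle C on *Emil₄*.
*Samir₅*: the pronoun c-commands this R-expression → coindexation would violate Principle C on *Samir₅*.

{1}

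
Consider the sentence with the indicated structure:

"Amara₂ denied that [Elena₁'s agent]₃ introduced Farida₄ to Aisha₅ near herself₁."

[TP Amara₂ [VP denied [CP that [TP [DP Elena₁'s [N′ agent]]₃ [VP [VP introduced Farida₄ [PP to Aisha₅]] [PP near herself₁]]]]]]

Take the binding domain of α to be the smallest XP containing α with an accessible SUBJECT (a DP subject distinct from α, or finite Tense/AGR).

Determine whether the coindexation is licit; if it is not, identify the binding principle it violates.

The two coindexed NPs are *Elena₁* and *herself₁*.
*herself₁* is an anaphor. Principle A requires it to be bound within its binding domain — the embedded TP, whose subject is [Elena₁'s agent]₃.
Within that domain it is c-commanded by *[Elena₁'s agent]₃*, which does not share its index.
*Elena₁* does not c-command the anaphor at all.
The anaphor is unbound in its domain → Principle A violation.

Principle A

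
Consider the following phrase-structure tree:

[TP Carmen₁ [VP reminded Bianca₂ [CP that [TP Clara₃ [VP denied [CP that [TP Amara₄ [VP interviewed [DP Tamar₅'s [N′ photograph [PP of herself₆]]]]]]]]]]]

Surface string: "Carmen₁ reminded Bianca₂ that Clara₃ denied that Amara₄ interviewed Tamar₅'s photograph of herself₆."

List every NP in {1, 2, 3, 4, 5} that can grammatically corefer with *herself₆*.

*herself* is an anaphor, so Principle A applies: it must be bound in its binding domain.
Binding domain of *herself₆*: the possessed DP, whose subject is Tamar₅.
*Carmen₁* c-commands the anaphor but is outside its binding domain → cannot satisfy Principle A.
*Bianca₂* c-commands the anaphor but is outside its binding domain → cannot satisfy Principle A.
*Clara₃* c-commands the anaphor but is outside its binding domain → cannot satisfy Principle A.
*Amara₄* c-commands the anaphor but is outside its binding domain → cannot satisfy Principle A.
*Tamar₅* c-commands the anaphor within its binding domain → licit binder.

{5}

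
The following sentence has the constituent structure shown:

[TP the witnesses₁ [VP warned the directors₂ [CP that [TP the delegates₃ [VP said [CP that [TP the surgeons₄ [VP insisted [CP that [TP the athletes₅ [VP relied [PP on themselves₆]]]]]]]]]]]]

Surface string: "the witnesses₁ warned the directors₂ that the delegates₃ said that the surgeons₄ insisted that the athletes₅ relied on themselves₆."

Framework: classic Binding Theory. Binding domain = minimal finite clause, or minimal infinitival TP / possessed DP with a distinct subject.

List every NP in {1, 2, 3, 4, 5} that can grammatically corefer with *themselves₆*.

*themselves* is an anaphor, so Principle A applies: it must be bound in its binding domain.
Binding domain of *themselves₆*: the embedded TP, whose subject is the athletes₅.
*the witnesses₁* c-commands the anaphor but is outside its binding domain → cannot satisfy Principle A.
*the directors₂* c-commands the anaphor but is outside its binding domain → cannot satisfy Principle A.
*the delegates₃* c-commands the anaphor but is outside its binding domain → cannot satisfy Principle A.
*the surgeons₄* c-commands the anaphor but is outside its binding domain → cannot satisfy Principle A.
*the athletes₅* c-commands the anaphor within its binding domain → licit binder.

{5}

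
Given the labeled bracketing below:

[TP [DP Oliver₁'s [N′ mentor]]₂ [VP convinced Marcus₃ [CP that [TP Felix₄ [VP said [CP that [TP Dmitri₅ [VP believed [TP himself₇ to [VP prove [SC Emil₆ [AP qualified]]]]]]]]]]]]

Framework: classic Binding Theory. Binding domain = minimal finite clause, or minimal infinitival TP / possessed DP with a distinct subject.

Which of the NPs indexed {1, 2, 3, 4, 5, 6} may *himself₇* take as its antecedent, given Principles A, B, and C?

{5}

*himself* is an anaphor, so Principle A applies: it must be bound in its binding domain.
Binding domain of *himself₇*: the embedded TP, whose subject is Dmitri₅.
*Oliver₁* does not c-command the anaphor → cannot bind it.
*[Oliver₁'s mentor]₂* c-commands the anaphor but is outside its binding domain → cannot satisfy Principle A.
*Marcus₃* c-commands the anaphor but is outside its binding domain → cannot satisfy Principle A.
*Felix₄* c-commands the anaphor but is outside its binding domain → cannot satisfy Principle A.
*Dmitri₅* c-commands the anaphor within its binding domain → licit binder.
*Emil₆* does not c-command the anaphor → cannot bind it.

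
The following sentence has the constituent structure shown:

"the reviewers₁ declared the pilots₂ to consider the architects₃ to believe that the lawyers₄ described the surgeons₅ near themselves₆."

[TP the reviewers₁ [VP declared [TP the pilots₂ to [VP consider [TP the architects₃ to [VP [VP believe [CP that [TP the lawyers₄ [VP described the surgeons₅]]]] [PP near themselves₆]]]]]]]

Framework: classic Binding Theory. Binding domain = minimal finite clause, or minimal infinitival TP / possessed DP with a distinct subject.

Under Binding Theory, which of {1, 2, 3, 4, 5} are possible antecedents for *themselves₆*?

{3}

*themselves* is an anaphor, so Principle A applies: it must be bound in its binding domain.
Binding domain of *themselves₆*: the embedded TP, whose subject is the architects₃.
*the reviewers₁* c-commands the anaphor but is outside its binding domain → cannot satisfy Principle A.
*the pilots₂* c-commands the anaphor but is outside its binding domain → cannot satisfy Principle A.
*the architects₃* c-commands the anaphor within its binding domain → licit binder.
*the lawyers₄* does not c-command the anaphor → cannot bind it.
*the surgeons₅* does not c-command the anaphor → cannot bind it.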